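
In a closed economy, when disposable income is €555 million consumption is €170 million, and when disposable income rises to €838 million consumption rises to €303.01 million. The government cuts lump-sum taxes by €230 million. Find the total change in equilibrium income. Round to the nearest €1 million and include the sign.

+€204 million

MPC = ΔC/ΔYd = (303.01 − 170)/(838 − 555) = 133.01/283 = 0.47.
A lump-sum tax change of −€230 million shifts disposable income by +€230 million; first-round consumption changes by −c × ΔT = −0.47 × (−€230 million) = +€108.1 million.
Expenditure multiplier = 1/(1 − MPC) = 1/(1 − 0.47) = 1/0.53 ≈ 1.887.
The tax multiplier is −c × k ≈ −0.887, so ΔY = k × (−c·ΔT) = (+€108.1 million) / 0.53 ≈ +€204 million.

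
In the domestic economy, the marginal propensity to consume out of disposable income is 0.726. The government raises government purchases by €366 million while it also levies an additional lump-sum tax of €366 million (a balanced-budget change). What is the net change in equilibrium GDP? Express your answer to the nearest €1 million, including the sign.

+€366 million

Expenditure multiplier = 1/(1 − MPC) = 1/(1 − 0.726) = 1/0.274 ≈ 3.65.
ΔG contributes k·ΔG = (+€366 million) / 0.274 ≈ +€1,335.8 million.
ΔT of +€366 million changes first-round spending by −c·ΔT = −€265.716 million, contributing k·(−c·ΔT) = (−€265.716 million) / 0.274 ≈ −€969.8 million.
With ΔG = ΔT and no other leakages, the balanced-budget multiplier is 1, so ΔY = ΔG = +€366 million.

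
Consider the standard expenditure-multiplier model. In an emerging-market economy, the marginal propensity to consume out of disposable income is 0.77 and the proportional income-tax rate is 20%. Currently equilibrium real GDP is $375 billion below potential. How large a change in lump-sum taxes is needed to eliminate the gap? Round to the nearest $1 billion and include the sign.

Spending multiplier = 1/(1 − c(1−t)) = 1/(1 − 0.77×0.8) = 1/0.384 ≈ 2.604.
Tax multiplier = −c·k = −0.77/0.384 ≈ −2.005. Need ΔY = +$375 billion, so ΔT = ΔY/(−c·k) = −(+$375 billion) × 0.384 / 0.77 ≈ −$187 billion.
The government should cut lump-sum taxes by $187 billion.

−$187 billion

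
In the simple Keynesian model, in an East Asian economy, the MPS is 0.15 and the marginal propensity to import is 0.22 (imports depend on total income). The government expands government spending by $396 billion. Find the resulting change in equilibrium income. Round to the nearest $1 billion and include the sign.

+$1,070 billion

MPC = 1 − MPS = 1 − 0.15 = 0.85.
Government-spending multiplier = 1/(1 − c + m) = 1/(1 − 0.85 + 0.22) = 1/0.37 ≈ 2.703.
ΔY = k × ΔG = (+$396 billion) / 0.37 ≈ +$1,070 billion.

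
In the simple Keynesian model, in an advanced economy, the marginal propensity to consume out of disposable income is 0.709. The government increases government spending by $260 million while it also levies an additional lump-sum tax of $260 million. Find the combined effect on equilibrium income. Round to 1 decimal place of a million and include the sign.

+$260.0 million

Expenditure multiplier = 1/(1 − MPC) = 1/(1 − 0.709) = 1/0.291 ≈ 3.436.
ΔG contributes k·ΔG = (+$260 million) / 0.291 ≈ +$893.5 million.
ΔT of +$260 million changes first-round spending by −c·ΔT = −$184.34 million, contributing k·(−c·ΔT) = (−$184.34 million) / 0.291 ≈ −$633.5 million.
With ΔG = ΔT and no other leakages, the balanced-budget multiplier is 1, so ΔY = ΔG = +$260 million.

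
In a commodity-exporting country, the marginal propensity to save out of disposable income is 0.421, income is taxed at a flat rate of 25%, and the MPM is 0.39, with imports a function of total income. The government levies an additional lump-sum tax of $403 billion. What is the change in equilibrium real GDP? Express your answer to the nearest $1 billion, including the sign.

−$244 billion

MPC = 1 − MPS = 1 − 0.421 = 0.579.
A lump-sum tax change of +$403 billion shifts disposable income by −$403 billion; first-round consumption changes by −c × ΔT = −0.579 × (+$403 billion) = −$233.337 billion.
Expenditure multiplier = 1/(1 − c(1−t) + m) = 1/(1 − 0.579×0.75 + 0.39) = 1/0.95575 ≈ 1.046.
The tax multiplier is −c × k ≈ −0.606, so ΔY = k × (−c·ΔT) = (−$233.337 billion) / 0.95575 ≈ −$244 billion.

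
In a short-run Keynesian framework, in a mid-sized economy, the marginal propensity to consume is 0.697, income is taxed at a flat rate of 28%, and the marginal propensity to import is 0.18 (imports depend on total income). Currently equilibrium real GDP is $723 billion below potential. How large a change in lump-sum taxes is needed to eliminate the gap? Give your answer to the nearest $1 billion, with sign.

−$703 billion

Spending multiplier = 1/(1 − c(1−t) + m) = 1/(1 − 0.697×0.72 + 0.18) = 1/0.67816 ≈ 1.475.
Tax multiplier = −c·k = −0.697/0.67816 ≈ −1.028. Need ΔY = +$723 billion, so ΔT = ΔY/(−c·k) = −(+$723 billion) × 0.67816 / 0.697 ≈ −$703 billion.
The government should cut lump-sum taxes by $703 billion.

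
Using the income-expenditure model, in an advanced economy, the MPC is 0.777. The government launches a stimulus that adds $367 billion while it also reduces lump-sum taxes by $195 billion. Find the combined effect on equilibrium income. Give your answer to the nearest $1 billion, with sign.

Expenditure multiplier = 1/(1 − MPC) = 1/(1 − 0.777) = 1/0.223 ≈ 4.484.
ΔG contributes k·ΔG = (+$367 billion) / 0.223 ≈ +$1,645.7 billion.
ΔT of −$195 billion changes first-round spending by −c·ΔT = +$151.515 billion, contributing k·(−c·ΔT) = (+$151.515 billion) / 0.223 ≈ +$679.4 billion.
Net ΔY = k(ΔG − c·ΔT) = (+$518.515 billion) / 0.223 ≈ +$2,325 billion.

+$2,325 billion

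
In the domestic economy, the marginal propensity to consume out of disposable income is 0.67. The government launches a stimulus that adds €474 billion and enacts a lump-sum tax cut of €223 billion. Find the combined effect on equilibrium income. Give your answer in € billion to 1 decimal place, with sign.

+€1,889.1 billion

Expenditure multiplier = 1/(1 − MPC) = 1/(1 − 0.67) = 1/0.33 ≈ 3.03.
ΔG contributes k·ΔG = (+€474 billion) / 0.33 ≈ +€1,436.4 billion.
ΔT of −€223 billion changes first-round spending by −c·ΔT = +€149.41 billion, contributing k·(−c·ΔT) = (+€149.41 billion) / 0.33 ≈ +€452.8 billion.
Net ΔY = k(ΔG − c·ΔT) = (+€623.41 billion) / 0.33 ≈ +€1,889.1 billion.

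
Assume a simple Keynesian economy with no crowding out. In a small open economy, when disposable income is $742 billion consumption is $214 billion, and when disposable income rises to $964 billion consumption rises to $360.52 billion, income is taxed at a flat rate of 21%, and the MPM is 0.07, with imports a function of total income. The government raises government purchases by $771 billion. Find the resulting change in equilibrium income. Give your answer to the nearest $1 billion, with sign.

MPC = ΔC/ΔYd = (360.52 − 214)/(964 − 742) = 146.52/222 = 0.66.
Expenditure multiplier = 1/(1 − c(1−t) + m) = 1/(1 − 0.66×0.79 + 0.07) = 1/0.5486 ≈ 1.823.
ΔY = k × ΔG = (+$771 billion) / 0.5486 ≈ +$1,405 billion.

+$1,405 billion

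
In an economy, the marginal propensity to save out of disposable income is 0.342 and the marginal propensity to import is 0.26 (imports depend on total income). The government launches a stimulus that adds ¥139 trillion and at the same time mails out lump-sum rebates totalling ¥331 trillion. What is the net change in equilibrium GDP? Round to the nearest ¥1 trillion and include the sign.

MPC = 1 − MPS = 1 − 0.342 = 0.658.
Expenditure multiplier = 1/(1 − c + m) = 1/(1 − 0.658 + 0.26) = 1/0.602 ≈ 1.661.
ΔG contributes k·ΔG = (+¥139 trillion) / 0.602 ≈ +¥230.9 trillion.
ΔT of −¥331 trillion changes first-round spending by −c·ΔT = +¥217.798 trillion, contributing k·(−c·ΔT) = (+¥217.798 trillion) / 0.602 ≈ +¥361.8 trillion.
Net ΔY = k(ΔG − c·ΔT) = (+¥356.798 trillion) / 0.602 ≈ +¥593 trillion.

+¥593 trillion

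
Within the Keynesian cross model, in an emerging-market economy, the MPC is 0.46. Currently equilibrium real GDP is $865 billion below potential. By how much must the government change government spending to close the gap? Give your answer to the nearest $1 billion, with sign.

Spending multiplier = 1/(1 − MPC) = 1/(1 − 0.46) = 1/0.54 ≈ 1.852.
Need ΔY = +$865 billion, so ΔG = ΔY/k = (+$865 billion) × 0.54 ≈ +$467 billion.
The government should increase government spending by $467 billion.

+$467 billion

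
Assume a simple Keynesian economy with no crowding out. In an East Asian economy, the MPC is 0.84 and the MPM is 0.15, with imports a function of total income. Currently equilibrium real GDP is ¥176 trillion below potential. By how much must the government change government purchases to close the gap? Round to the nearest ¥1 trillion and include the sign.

+¥55 trillion

Spending multiplier = 1/(1 − c + m) = 1/(1 − 0.84 + 0.15) = 1/0.31 ≈ 3.226.
Need ΔY = +¥176 trillion, so ΔG = ΔY/k = (+¥176 trillion) × 0.31 ≈ +¥55 trillion.
The government should increase government purchases by ¥55 trillion.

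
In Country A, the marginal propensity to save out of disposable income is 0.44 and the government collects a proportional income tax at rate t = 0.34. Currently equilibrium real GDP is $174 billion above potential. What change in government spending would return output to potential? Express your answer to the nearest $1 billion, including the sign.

−$110 billion

MPC = 1 − MPS = 1 − 0.44 = 0.56.
Spending multiplier = 1/(1 − c(1−t)) = 1/(1 − 0.56×0.66) = 1/0.6304 ≈ 1.586.
Need ΔY = −$174 billion, so ΔG = ΔY/k = (−$174 billion) × 0.6304 ≈ −$110 billion.
The government should cut government spending by $110 billion.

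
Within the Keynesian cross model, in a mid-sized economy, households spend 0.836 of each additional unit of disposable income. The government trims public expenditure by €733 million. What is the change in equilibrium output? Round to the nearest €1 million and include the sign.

Spending multiplier = 1/(1 − MPC) = 1/(1 − 0.836) = 1/0.164 ≈ 6.098.
ΔY = k × ΔG = (−€733 million) / 0.164 ≈ −€4,470 million.

−€4,470 million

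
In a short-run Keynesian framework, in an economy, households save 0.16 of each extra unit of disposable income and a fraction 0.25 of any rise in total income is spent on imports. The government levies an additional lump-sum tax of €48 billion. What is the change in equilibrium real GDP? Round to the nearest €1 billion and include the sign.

−€98 billion

MPC = 1 − MPS = 1 − 0.16 = 0.84.
A lump-sum tax change of +€48 billion shifts disposable income by −€48 billion; first-round consumption changes by −c × ΔT = −0.84 × (+€48 billion) = −€40.32 billion.
Expenditure multiplier = 1/(1 − c + m) = 1/(1 − 0.84 + 0.25) = 1/0.41 ≈ 2.439.
The tax multiplier is −c × k ≈ −2.049, so ΔY = k × (−c·ΔT) = (−€40.32 billion) / 0.41 ≈ −€98 billion.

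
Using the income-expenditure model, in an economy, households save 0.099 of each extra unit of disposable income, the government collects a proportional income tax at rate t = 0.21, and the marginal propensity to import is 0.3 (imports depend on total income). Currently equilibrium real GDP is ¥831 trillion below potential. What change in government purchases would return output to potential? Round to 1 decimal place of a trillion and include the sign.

+¥488.8 trillion

MPC = 1 − MPS = 1 − 0.099 = 0.901.
Spending multiplier = 1/(1 − c(1−t) + m) = 1/(1 − 0.901×0.79 + 0.3) = 1/0.58821 ≈ 1.7.
Need ΔY = +¥831 trillion, so ΔG = ΔY/k = (+¥831 trillion) × 0.58821 ≈ +¥488.8 trillion.
The government should increase government purchases by ¥488.8 trillion.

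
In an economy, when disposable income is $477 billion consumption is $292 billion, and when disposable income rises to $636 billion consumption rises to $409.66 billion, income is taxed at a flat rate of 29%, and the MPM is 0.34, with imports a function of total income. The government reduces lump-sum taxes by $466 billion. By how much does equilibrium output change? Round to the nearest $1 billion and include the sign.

MPC = ΔC/ΔYd = (409.66 − 292)/(636 − 477) = 117.66/159 = 0.74.
A lump-sum tax change of −$466 billion shifts disposable income by +$466 billion; first-round consumption changes by −c × ΔT = −0.74 × (−$466 billion) = +$344.84 billion.
Expenditure multiplier = 1/(1 − c(1−t) + m) = 1/(1 − 0.74×0.71 + 0.34) = 1/0.8146 ≈ 1.228.
The tax multiplier is −c × k ≈ −0.908, so ΔY = k × (−c·ΔT) = (+$344.84 billion) / 0.8146 ≈ +$423 billion.

+$423 billion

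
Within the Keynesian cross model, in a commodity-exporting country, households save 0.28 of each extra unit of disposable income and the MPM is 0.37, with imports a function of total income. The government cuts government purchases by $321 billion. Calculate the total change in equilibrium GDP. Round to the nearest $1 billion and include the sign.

MPC = 1 − MPS = 1 − 0.28 = 0.72.
Government-spending multiplier = 1/(1 − c + m) = 1/(1 − 0.72 + 0.37) = 1/0.65 ≈ 1.538.
ΔY = k × ΔG = (−$321 billion) / 0.65 ≈ −$494 billion.

−$494 billion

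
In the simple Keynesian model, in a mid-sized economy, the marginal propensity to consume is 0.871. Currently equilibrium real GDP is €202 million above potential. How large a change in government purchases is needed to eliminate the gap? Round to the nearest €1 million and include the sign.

Spending multiplier = 1/(1 − MPC) = 1/(1 − 0.871) = 1/0.129 ≈ 7.752.
Need ΔY = −€202 million, so ΔG = ΔY/k = (−€202 million) × 0.129 ≈ −€26 million.
The government should cut government purchases by €26 million.

−€26 million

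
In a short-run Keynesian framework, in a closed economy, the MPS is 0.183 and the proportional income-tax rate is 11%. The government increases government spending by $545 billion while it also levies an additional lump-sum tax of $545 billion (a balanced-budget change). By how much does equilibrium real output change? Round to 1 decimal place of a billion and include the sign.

+$365.5 billion

MPC = 1 − MPS = 1 − 0.183 = 0.817.
Expenditure multiplier = 1/(1 − c(1−t)) = 1/(1 − 0.817×0.89) = 1/0.27287 ≈ 3.665.
ΔG contributes k·ΔG = (+$545 billion) / 0.27287 ≈ +$1,997.3 billion.
ΔT of +$545 billion changes first-round spending by −c·ΔT = −$445.265 billion, contributing k·(−c·ΔT) = (−$445.265 billion) / 0.27287 ≈ −$1,631.8 billion.
Net ΔY = k(ΔG − c·ΔT) = (+$99.735 billion) / 0.27287 ≈ +$365.5 billion.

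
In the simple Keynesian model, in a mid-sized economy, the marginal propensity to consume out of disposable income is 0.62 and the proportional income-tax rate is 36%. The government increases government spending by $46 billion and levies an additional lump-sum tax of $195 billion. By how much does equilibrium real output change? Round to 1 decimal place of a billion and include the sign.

−$124.2 billion

Expenditure multiplier = 1/(1 − c(1−t)) = 1/(1 − 0.62×0.64) = 1/0.6032 ≈ 1.658.
ΔG contributes k·ΔG = (+$46 billion) / 0.6032 ≈ +$76.3 billion.
ΔT of +$195 billion changes first-round spending by −c·ΔT = −$120.9 billion, contributing k·(−c·ΔT) = (−$120.9 billion) / 0.6032 ≈ −$200.4 billion.
Net ΔY = k(ΔG − c·ΔT) = (−$74.9 billion) / 0.6032 ≈ −$124.2 billion.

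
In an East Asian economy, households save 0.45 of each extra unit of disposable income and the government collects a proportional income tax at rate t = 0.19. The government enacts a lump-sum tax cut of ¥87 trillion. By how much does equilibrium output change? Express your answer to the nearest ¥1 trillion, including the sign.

MPC = 1 − MPS = 1 − 0.45 = 0.55.
A lump-sum tax change of −¥87 trillion shifts disposable income by +¥87 trillion; first-round consumption changes by −c × ΔT = −0.55 × (−¥87 trillion) = +¥47.85 trillion.
Expenditure multiplier = 1/(1 − c(1−t)) = 1/(1 − 0.55×0.81) = 1/0.5545 ≈ 1.803.
The tax multiplier is −c × k ≈ −0.992, so ΔY = k × (−c·ΔT) = (+¥47.85 trillion) / 0.5545 ≈ +¥86 trillion.

+¥86 trillion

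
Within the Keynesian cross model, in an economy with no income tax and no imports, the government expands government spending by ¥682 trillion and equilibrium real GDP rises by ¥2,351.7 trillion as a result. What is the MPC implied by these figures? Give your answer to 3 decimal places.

Implied spending multiplier k = ΔY/ΔG = 2,351.7/682 ≈ 3.4482.
Since k = 1/(1 − MPC), MPC = 1 − 1/k = 1 − ΔG/ΔY = 1 − 682/2,351.7 ≈ 0.710.

0.710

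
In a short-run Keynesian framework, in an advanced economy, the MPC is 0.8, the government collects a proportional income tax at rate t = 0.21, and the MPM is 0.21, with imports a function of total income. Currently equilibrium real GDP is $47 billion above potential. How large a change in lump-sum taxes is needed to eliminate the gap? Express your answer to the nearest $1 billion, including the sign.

+$34 billion

Spending multiplier = 1/(1 − c(1−t) + m) = 1/(1 − 0.8×0.79 + 0.21) = 1/0.578 ≈ 1.73.
Tax multiplier = −c·k = −0.8/0.578 ≈ −1.384. Need ΔY = −$47 billion, so ΔT = ΔY/(−c·k) = −(−$47 billion) × 0.578 / 0.8 ≈ +$34 billion.
The government should raise lump-sum taxes by $34 billion.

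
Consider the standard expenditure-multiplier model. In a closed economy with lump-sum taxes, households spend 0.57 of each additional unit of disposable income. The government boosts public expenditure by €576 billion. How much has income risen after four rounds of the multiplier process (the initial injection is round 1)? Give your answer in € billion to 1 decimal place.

Round 1 adds ΔG = €576 billion; each later round is MPC = 0.57 times the previous.
After 4 rounds: 576 + 328.32 + 187.1424 + 106.671168 = ΔG·(1 − c^4)/(1 − c) = 576 × (1 − 0.10556001)/0.43 ≈ €1,198.1 billion.

€1,198.1 billion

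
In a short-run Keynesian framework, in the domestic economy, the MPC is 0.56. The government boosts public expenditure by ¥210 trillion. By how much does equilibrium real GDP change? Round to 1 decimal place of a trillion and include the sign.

+¥477.3 trillion

Government-spending multiplier = 1/(1 − MPC) = 1/(1 − 0.56) = 1/0.44 ≈ 2.273.
ΔY = k × ΔG = (+¥210 trillion) / 0.44 ≈ +¥477.3 trillion.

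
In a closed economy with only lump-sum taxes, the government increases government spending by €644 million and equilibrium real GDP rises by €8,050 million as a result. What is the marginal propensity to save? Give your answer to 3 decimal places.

0.080

Implied spending multiplier k = ΔY/ΔG = 8,050/644 = 12.5.
Since k = 1/(1 − MPC), MPC = 1 − 1/k = 1 − ΔG/ΔY = 1 − 644/8,050 = 0.920.
MPS = 1 − MPC = 0.080.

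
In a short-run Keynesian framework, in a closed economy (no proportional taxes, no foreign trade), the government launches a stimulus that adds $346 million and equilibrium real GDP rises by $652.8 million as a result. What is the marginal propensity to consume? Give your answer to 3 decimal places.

Implied spending multiplier k = ΔY/ΔG = 652.8/346 ≈ 1.8867.
Since k = 1/(1 − MPC), MPC = 1 − 1/k = 1 − ΔG/ΔY = 1 − 346/652.8 ≈ 0.470.

0.470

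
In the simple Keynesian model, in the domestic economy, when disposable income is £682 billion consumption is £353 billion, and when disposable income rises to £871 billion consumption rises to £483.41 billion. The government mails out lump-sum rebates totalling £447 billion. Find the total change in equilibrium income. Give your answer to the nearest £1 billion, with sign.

MPC = ΔC/ΔYd = (483.41 − 353)/(871 − 682) = 130.41/189 = 0.69.
A lump-sum tax change of −£447 billion shifts disposable income by +£447 billion; first-round consumption changes by −c × ΔT = −0.69 × (−£447 billion) = +£308.43 billion.
Expenditure multiplier = 1/(1 − MPC) = 1/(1 − 0.69) = 1/0.31 ≈ 3.226.
The tax multiplier is −c × k ≈ −2.226, so ΔY = k × (−c·ΔT) = (+£308.43 billion) / 0.31 ≈ +£995 billion.

+£995 billion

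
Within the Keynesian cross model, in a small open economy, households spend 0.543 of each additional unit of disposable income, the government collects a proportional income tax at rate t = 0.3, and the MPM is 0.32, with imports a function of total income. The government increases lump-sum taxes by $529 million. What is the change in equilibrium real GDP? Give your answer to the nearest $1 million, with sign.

−$306 million

A lump-sum tax change of +$529 million shifts disposable income by −$529 million; first-round consumption changes by −c × ΔT = −0.543 × (+$529 million) = −$287.247 million.
Expenditure multiplier = 1/(1 − c(1−t) + m) = 1/(1 − 0.543×0.7 + 0.32) = 1/0.9399 ≈ 1.064.
The tax multiplier is −c × k ≈ −0.578, so ΔY = k × (−c·ΔT) = (−$287.247 million) / 0.9399 ≈ −$306 million.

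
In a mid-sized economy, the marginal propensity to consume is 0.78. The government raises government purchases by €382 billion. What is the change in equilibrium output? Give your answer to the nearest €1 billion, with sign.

Government-spending multiplier = 1/(1 − MPC) = 1/(1 − 0.78) = 1/0.22 ≈ 4.545.
ΔY = k × ΔG = (+€382 billion) / 0.22 ≈ +€1,736 billion.

+€1,736 billion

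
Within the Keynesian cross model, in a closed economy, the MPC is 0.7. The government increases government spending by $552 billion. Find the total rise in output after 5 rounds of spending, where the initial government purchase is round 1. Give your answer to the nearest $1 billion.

Round 1 adds ΔG = $552 billion; each later round is MPC = 0.7 times the previous.
After 5 rounds: 552 + 386.4 + 270.48 + 189.336 + 132.5352 = ΔG·(1 − c^5)/(1 − c) = 552 × (1 − 0.16807)/0.3 ≈ $1,531 billion.

$1,531 billion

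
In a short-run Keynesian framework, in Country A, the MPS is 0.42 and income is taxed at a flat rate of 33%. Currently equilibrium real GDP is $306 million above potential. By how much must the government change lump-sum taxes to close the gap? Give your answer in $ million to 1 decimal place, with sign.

+$322.6 million

MPC = 1 − MPS = 1 − 0.42 = 0.58.
Spending multiplier = 1/(1 − c(1−t)) = 1/(1 − 0.58×0.67) = 1/0.6114 ≈ 1.636.
Tax multiplier = −c·k = −0.58/0.6114 ≈ −0.949. Need ΔY = −$306 million, so ΔT = ΔY/(−c·k) = −(−$306 million) × 0.6114 / 0.58 ≈ +$322.6 million.
The government should raise lump-sum taxes by $322.6 million.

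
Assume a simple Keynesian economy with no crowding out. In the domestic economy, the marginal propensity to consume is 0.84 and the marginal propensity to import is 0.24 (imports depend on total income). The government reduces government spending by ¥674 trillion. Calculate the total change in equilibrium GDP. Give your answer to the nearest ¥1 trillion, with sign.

Government-spending multiplier = 1/(1 − c + m) = 1/(1 − 0.84 + 0.24) = 1/0.4 = 2.5.
ΔY = k × ΔG = (−¥674 trillion) / 0.4 = −¥1,685 trillion.

−¥1,685 trillion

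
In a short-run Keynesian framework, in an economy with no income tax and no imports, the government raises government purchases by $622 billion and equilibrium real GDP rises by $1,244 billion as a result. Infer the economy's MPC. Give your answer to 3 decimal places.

Implied spending multiplier k = ΔY/ΔG = 1,244/622 = 2.
Since k = 1/(1 − MPC), MPC = 1 − 1/k = 1 − ΔG/ΔY = 1 − 622/1,244 = 0.500.

0.500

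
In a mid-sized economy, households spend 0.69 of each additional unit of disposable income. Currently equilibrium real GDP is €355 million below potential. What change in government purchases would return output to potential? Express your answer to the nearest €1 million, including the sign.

Spending multiplier = 1/(1 − MPC) = 1/(1 − 0.69) = 1/0.31 ≈ 3.226.
Need ΔY = +€355 million, so ΔG = ΔY/k = (+€355 million) × 0.31 ≈ +€110 million.
The government should increase government purchases by €110 million.

+€110 million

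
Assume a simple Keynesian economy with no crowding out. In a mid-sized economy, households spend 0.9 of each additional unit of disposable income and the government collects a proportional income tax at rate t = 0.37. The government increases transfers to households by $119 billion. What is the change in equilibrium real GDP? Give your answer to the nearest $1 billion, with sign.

The transfer change shifts disposable income by +$119 billion, so first-round consumption changes by c·ΔTR = 0.9 × (+$119 billion) = +$107.1 billion.
Expenditure multiplier = 1/(1 − c(1−t)) = 1/(1 − 0.9×0.63) = 1/0.433 ≈ 2.309.
The transfer multiplier is c × k ≈ 2.079, so ΔY = k × (c·ΔTR) = (+$107.1 billion) / 0.433 ≈ +$247 billion.

+$247 billion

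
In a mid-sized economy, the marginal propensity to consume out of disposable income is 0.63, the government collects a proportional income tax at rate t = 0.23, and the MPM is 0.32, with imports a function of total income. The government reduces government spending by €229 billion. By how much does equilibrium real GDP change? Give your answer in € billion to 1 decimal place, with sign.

−€274.3 billion

Government-spending multiplier = 1/(1 − c(1−t) + m) = 1/(1 − 0.63×0.77 + 0.32) = 1/0.8349 ≈ 1.198.
ΔY = k × ΔG = (−€229 billion) / 0.8349 ≈ −€274.3 billion.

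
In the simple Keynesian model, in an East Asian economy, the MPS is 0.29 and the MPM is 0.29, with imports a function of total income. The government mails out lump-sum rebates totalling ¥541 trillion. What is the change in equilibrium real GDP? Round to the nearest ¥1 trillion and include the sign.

MPC = 1 − MPS = 1 − 0.29 = 0.71.
A lump-sum tax change of −¥541 trillion shifts disposable income by +¥541 trillion; first-round consumption changes by −c × ΔT = −0.71 × (−¥541 trillion) = +¥384.11 trillion.
Expenditure multiplier = 1/(1 − c + m) = 1/(1 − 0.71 + 0.29) = 1/0.58 ≈ 1.724.
The tax multiplier is −c × k ≈ −1.224, so ΔY = k × (−c·ΔT) = (+¥384.11 trillion) / 0.58 ≈ +¥662 trillion.

+¥662 trillion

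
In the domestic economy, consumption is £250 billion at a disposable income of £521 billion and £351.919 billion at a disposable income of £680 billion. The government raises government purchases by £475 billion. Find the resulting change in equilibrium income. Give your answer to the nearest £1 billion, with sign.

MPC = ΔC/ΔYd = (351.919 − 250)/(680 − 521) = 101.919/159 = 0.641.
Government-spending multiplier = 1/(1 − MPC) = 1/(1 − 0.641) = 1/0.359 ≈ 2.786.
ΔY = k × ΔG = (+£475 billion) / 0.359 ≈ +£1,323 billion.

+£1,323 billion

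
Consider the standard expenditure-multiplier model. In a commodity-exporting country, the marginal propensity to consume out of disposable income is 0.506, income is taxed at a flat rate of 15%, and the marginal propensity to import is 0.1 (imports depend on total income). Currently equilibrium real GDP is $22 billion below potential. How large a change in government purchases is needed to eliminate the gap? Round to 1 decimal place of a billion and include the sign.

Spending multiplier = 1/(1 − c(1−t) + m) = 1/(1 − 0.506×0.85 + 0.1) = 1/0.6699 ≈ 1.493.
Need ΔY = +$22 billion, so ΔG = ΔY/k = (+$22 billion) × 0.6699 ≈ +$14.7 billion.
The government should increase government purchases by $14.7 billion.

+$14.7 billion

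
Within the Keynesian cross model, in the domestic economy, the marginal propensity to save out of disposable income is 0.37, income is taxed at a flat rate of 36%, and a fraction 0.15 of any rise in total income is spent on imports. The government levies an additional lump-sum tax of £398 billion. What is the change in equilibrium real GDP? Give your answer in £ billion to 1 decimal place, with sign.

−£335.8 billion

MPC = 1 − MPS = 1 − 0.37 = 0.63.
A lump-sum tax change of +£398 billion shifts disposable income by −£398 billion; first-round consumption changes by −c × ΔT = −0.63 × (+£398 billion) = −£250.74 billion.
Expenditure multiplier = 1/(1 − c(1−t) + m) = 1/(1 − 0.63×0.64 + 0.15) = 1/0.7468 ≈ 1.339.
The tax multiplier is −c × k ≈ −0.844, so ΔY = k × (−c·ΔT) = (−£250.74 billion) / 0.7468 ≈ −£335.8 billion.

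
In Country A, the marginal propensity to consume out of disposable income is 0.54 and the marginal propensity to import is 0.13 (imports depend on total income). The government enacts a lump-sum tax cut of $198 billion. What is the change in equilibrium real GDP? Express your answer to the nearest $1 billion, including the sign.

+$181 billion

A lump-sum tax change of −$198 billion shifts disposable income by +$198 billion; first-round consumption changes by −c × ΔT = −0.54 × (−$198 billion) = +$106.92 billion.
Expenditure multiplier = 1/(1 − c + m) = 1/(1 − 0.54 + 0.13) = 1/0.59 ≈ 1.695.
The tax multiplier is −c × k ≈ −0.915, so ΔY = k × (−c·ΔT) = (+$106.92 billion) / 0.59 ≈ +$181 billion.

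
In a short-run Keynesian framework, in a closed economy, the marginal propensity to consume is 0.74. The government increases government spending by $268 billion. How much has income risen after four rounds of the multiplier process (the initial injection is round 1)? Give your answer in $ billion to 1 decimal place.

Round 1 adds ΔG = $268 billion; each later round is MPC = 0.74 times the previous.
After 4 rounds: 268 + 198.32 + 146.7568 + 108.600032 = ΔG·(1 − c^4)/(1 − c) = 268 × (1 − 0.29986576)/0.26 ≈ $721.7 billion.

$721.7 billion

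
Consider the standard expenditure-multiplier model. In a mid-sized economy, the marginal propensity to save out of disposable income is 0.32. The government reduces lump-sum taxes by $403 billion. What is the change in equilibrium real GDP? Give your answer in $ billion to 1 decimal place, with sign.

+$856.4 billion

MPC = 1 − MPS = 1 − 0.32 = 0.68.
A lump-sum tax change of −$403 billion shifts disposable income by +$403 billion; first-round consumption changes by −c × ΔT = −0.68 × (−$403 billion) = +$274.04 billion.
Expenditure multiplier = 1/(1 − MPC) = 1/(1 − 0.68) = 1/0.32 = 3.125.
The tax multiplier is −c × k = −2.125, so ΔY = k × (−c·ΔT) = (+$274.04 billion) / 0.32 ≈ +$856.4 billion.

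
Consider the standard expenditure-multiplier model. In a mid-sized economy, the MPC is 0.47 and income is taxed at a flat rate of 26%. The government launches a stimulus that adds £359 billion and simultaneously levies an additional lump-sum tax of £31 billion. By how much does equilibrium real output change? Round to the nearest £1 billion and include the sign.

+£528 billion

Expenditure multiplier = 1/(1 − c(1−t)) = 1/(1 − 0.47×0.74) = 1/0.6522 ≈ 1.533.
ΔG contributes k·ΔG = (+£359 billion) / 0.6522 ≈ +£550.4 billion.
ΔT of +£31 billion changes first-round spending by −c·ΔT = −£14.57 billion, contributing k·(−c·ΔT) = (−£14.57 billion) / 0.6522 ≈ −£22.3 billion.
Net ΔY = k(ΔG − c·ΔT) = (+£344.43 billion) / 0.6522 ≈ +£528 billion.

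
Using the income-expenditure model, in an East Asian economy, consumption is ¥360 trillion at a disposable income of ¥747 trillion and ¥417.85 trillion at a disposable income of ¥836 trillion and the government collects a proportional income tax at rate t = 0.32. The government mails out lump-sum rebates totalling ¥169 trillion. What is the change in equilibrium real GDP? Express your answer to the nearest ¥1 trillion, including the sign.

+¥197 trillion

MPC = ΔC/ΔYd = (417.85 − 360)/(836 − 747) = 57.85/89 = 0.65.
A lump-sum tax change of −¥169 trillion shifts disposable income by +¥169 trillion; first-round consumption changes by −c × ΔT = −0.65 × (−¥169 trillion) = +¥109.85 trillion.
Expenditure multiplier = 1/(1 − c(1−t)) = 1/(1 − 0.65×0.68) = 1/0.558 ≈ 1.792.
The tax multiplier is −c × k ≈ −1.165, so ΔY = k × (−c·ΔT) = (+¥109.85 trillion) / 0.558 ≈ +¥197 trillion.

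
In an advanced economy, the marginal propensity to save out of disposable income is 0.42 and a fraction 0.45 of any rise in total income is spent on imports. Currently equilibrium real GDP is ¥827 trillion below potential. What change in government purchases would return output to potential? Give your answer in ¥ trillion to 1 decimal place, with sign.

MPC = 1 − MPS = 1 − 0.42 = 0.58.
Spending multiplier = 1/(1 − c + m) = 1/(1 − 0.58 + 0.45) = 1/0.87 ≈ 1.149.
Need ΔY = +¥827 trillion, so ΔG = ΔY/k = (+¥827 trillion) × 0.87 ≈ +¥719.5 trillion.
The government should increase government purchases by ¥719.5 trillion.

+¥719.5 trillion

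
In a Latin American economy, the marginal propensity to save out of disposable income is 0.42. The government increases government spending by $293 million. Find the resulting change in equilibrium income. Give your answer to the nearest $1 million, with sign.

MPC = 1 − MPS = 1 − 0.42 = 0.58.
Spending multiplier = 1/(1 − MPC) = 1/(1 − 0.58) = 1/0.42 ≈ 2.381.
ΔY = k × ΔG = (+$293 million) / 0.42 ≈ +$698 million.

+$698 million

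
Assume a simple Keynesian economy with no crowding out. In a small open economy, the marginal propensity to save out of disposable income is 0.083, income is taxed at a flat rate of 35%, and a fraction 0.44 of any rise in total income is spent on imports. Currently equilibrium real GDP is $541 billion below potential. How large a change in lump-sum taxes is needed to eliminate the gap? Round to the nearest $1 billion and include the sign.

−$498 billion

MPC = 1 − MPS = 1 − 0.083 = 0.917.
Spending multiplier = 1/(1 − c(1−t) + m) = 1/(1 − 0.917×0.65 + 0.44) = 1/0.84395 ≈ 1.185.
Tax multiplier = −c·k = −0.917/0.84395 ≈ −1.087. Need ΔY = +$541 billion, so ΔT = ΔY/(−c·k) = −(+$541 billion) × 0.84395 / 0.917 ≈ −$498 billion.
The government should cut lump-sum taxes by $498 billion.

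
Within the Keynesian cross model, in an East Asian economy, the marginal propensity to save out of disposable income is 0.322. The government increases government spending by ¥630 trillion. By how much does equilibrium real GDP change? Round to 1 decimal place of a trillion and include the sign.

MPC = 1 − MPS = 1 − 0.322 = 0.678.
Spending multiplier = 1/(1 − MPC) = 1/(1 − 0.678) = 1/0.322 ≈ 3.106.
ΔY = k × ΔG = (+¥630 trillion) / 0.322 ≈ +¥1,956.5 trillion.

+¥1,956.5 trillion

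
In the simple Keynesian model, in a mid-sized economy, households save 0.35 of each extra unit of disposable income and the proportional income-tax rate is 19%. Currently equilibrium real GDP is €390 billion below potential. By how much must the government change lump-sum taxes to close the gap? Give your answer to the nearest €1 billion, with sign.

−€284 billion

MPC = 1 − MPS = 1 − 0.35 = 0.65.
Spending multiplier = 1/(1 − c(1−t)) = 1/(1 − 0.65×0.81) = 1/0.4735 ≈ 2.112.
Tax multiplier = −c·k = −0.65/0.4735 ≈ −1.373. Need ΔY = +€390 billion, so ΔT = ΔY/(−c·k) = −(+€390 billion) × 0.4735 / 0.65 ≈ −€284 billion.
The government should cut lump-sum taxes by €284 billion.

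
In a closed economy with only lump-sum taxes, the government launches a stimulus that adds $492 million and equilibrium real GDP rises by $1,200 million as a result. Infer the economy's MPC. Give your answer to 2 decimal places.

0.59

Implied spending multiplier k = ΔY/ΔG = 1,200/492 ≈ 2.439.
Since k = 1/(1 − MPC), MPC = 1 − 1/k = 1 − ΔG/ΔY = 1 − 492/1,200 = 0.59.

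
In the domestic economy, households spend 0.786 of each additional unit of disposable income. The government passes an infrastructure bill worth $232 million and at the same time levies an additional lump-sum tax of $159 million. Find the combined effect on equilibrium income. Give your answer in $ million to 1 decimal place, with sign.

Expenditure multiplier = 1/(1 − MPC) = 1/(1 − 0.786) = 1/0.214 ≈ 4.673.
ΔG contributes k·ΔG = (+$232 million) / 0.214 ≈ +$1,084.1 million.
ΔT of +$159 million changes first-round spending by −c·ΔT = −$124.974 million, contributing k·(−c·ΔT) = (−$124.974 million) / 0.214 ≈ −$584 million.
Net ΔY = k(ΔG − c·ΔT) = (+$107.026 million) / 0.214 ≈ +$500.1 million.

+$500.1 million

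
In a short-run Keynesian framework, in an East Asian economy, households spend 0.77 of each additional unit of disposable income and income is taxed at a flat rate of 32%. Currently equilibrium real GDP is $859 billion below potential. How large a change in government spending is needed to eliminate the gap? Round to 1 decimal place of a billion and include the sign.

Spending multiplier = 1/(1 − c(1−t)) = 1/(1 − 0.77×0.68) = 1/0.4764 ≈ 2.099.
Need ΔY = +$859 billion, so ΔG = ΔY/k = (+$859 billion) × 0.4764 ≈ +$409.2 billion.
The government should increase government spending by $409.2 billion.

+$409.2 billion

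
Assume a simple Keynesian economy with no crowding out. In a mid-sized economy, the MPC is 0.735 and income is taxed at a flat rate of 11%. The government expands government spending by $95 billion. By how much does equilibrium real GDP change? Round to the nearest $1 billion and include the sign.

Expenditure multiplier = 1/(1 − c(1−t)) = 1/(1 − 0.735×0.89) = 1/0.34585 ≈ 2.891.
ΔY = k × ΔG = (+$95 billion) / 0.34585 ≈ +$275 billion.

+$275 billion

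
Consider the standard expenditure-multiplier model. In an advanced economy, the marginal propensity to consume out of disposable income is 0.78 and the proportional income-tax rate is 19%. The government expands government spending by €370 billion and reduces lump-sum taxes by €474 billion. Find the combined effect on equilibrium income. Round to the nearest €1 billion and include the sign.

+€2,009 billion

Expenditure multiplier = 1/(1 − c(1−t)) = 1/(1 − 0.78×0.81) = 1/0.3682 ≈ 2.716.
ΔG contributes k·ΔG = (+€370 billion) / 0.3682 ≈ +€1,004.9 billion.
ΔT of −€474 billion changes first-round spending by −c·ΔT = +€369.72 billion, contributing k·(−c·ΔT) = (+€369.72 billion) / 0.3682 ≈ +€1,004.1 billion.
Net ΔY = k(ΔG − c·ΔT) = (+€739.72 billion) / 0.3682 ≈ +€2,009 billion.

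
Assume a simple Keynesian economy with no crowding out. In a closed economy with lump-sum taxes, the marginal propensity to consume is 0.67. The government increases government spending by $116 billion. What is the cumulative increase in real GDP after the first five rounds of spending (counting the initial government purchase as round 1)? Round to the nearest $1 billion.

$304 billion

Round 1 adds ΔG = $116 billion; each later round is MPC = 0.67 times the previous.
After 5 rounds: 116 + 77.72 + 52.0724 + 34.888508 + 23.37530036 = ΔG·(1 − c^5)/(1 − c) = 116 × (1 − 0.1350125107)/0.33 ≈ $304 billion.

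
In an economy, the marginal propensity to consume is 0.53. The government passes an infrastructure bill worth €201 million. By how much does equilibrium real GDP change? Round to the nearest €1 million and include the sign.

+€428 million

Spending multiplier = 1/(1 − MPC) = 1/(1 − 0.53) = 1/0.47 ≈ 2.128.
ΔY = k × ΔG = (+€201 million) / 0.47 ≈ +€428 million.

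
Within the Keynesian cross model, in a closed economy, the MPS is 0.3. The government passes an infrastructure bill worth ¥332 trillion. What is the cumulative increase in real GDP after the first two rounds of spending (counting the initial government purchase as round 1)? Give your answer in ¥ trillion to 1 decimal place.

¥564.4 trillion

MPC = 1 − MPS = 1 − 0.3 = 0.7.
Round 1 adds ΔG = ¥332 trillion; each later round is MPC = 0.7 times the previous.
After 2 rounds: 332 + 232.4 = ΔG·(1 − c^2)/(1 − c) = 332 × (1 − 0.49)/0.3 = ¥564.4 trillion.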